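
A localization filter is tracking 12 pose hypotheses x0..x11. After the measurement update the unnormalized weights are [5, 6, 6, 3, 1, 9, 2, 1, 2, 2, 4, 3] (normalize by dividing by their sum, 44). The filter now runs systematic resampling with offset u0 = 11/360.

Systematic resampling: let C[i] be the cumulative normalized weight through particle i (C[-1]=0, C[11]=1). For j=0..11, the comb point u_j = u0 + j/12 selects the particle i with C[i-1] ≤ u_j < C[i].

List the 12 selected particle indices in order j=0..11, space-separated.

0 1 1 2 2 3 5 5 6 8 10 11

C = [5/44, 1/4, 17/44, 5/11, 21/44, 15/22, 8/11, 3/4, 35/44, 37/44, 41/44, 1]
j=0: u_0=11/360 ∈ [0, 5/44) → index 0
j=1: u_1=41/360 ∈ [5/44, 1/4) → index 1
j=2: u_2=71/360 ∈ [5/44, 1/4) → index 1
j=3: u_3=101/360 ∈ [1/4, 17/44) → index 2
j=4: u_4=131/360 ∈ [1/4, 17/44) → index 2
j=5: u_5=161/360 ∈ [17/44, 5/11) → index 3
j=6: u_6=191/360 ∈ [21/44, 15/22) → index 5
j=7: u_7=221/360 ∈ [21/44, 15/22) → index 5
j=8: u_8=251/360 ∈ [15/22, 8/11) → index 6
j=9: u_9=281/360 ∈ [3/4, 35/44) → index 8
j=10: u_10=311/360 ∈ [37/44, 41/44) → index 10
j=11: u_11=341/360 ∈ [41/44, 1) → index 11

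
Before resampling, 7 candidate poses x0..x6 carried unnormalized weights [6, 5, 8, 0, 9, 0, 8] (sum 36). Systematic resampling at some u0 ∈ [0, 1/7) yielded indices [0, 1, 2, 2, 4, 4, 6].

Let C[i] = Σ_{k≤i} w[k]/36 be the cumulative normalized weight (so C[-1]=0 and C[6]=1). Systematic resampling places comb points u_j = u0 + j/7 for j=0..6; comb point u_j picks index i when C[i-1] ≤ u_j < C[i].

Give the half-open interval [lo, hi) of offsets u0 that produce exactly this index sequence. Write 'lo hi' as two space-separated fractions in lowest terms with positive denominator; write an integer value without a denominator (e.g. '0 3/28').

C = [1/6, 11/36, 19/36, 19/36, 7/9, 7/9, 1]
j=0 picked index 0: u0 ∈ [0, 1/6)
j=1 picked index 1: u0 ∈ [1/42, 41/252)
j=2 picked index 2: u0 ∈ [5/252, 61/252)
j=3 picked index 2: u0 ∈ [-31/252, 25/252)
j=4 picked index 4: u0 ∈ [-11/252, 13/63)
j=5 picked index 4: u0 ∈ [-47/252, 4/63)
j=6 picked index 6: u0 ∈ [-5/63, 1/7)
intersection: [1/42, 4/63)

1/42 4/63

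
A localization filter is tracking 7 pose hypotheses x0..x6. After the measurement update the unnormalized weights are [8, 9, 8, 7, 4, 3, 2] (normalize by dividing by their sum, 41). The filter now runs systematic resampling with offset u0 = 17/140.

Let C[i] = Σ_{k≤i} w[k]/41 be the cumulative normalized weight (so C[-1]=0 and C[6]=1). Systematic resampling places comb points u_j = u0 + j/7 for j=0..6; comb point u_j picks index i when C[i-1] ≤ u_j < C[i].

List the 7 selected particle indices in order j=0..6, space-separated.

C = [8/41, 17/41, 25/41, 32/41, 36/41, 39/41, 1]
j=0: u_0=17/140 ∈ [0, 8/41) → index 0
j=1: u_1=37/140 ∈ [8/41, 17/41) → index 1
j=2: u_2=57/140 ∈ [8/41, 17/41) → index 1
j=3: u_3=11/20 ∈ [17/41, 25/41) → index 2
j=4: u_4=97/140 ∈ [25/41, 32/41) → index 3
j=5: u_5=117/140 ∈ [32/41, 36/41) → index 4
j=6: u_6=137/140 ∈ [39/41, 1) → index 6

0 1 1 2 3 4 6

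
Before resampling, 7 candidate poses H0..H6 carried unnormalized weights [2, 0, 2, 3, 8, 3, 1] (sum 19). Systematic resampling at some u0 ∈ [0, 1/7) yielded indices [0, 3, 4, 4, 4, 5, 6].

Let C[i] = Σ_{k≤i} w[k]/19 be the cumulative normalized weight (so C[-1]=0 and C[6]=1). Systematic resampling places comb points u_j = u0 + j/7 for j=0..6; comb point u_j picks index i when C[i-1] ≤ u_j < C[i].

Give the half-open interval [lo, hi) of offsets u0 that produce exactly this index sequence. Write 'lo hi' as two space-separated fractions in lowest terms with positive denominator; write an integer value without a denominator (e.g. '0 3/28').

C = [2/19, 2/19, 4/19, 7/19, 15/19, 18/19, 1]
j=0 picked index 0: u0 ∈ [0, 2/19)
j=1 picked index 3: u0 ∈ [9/133, 30/133)
j=2 picked index 4: u0 ∈ [11/133, 67/133)
j=3 picked index 4: u0 ∈ [-8/133, 48/133)
j=4 picked index 4: u0 ∈ [-27/133, 29/133)
j=5 picked index 5: u0 ∈ [10/133, 31/133)
j=6 picked index 6: u0 ∈ [12/133, 1/7)
intersection: [12/133, 2/19)

12/133 2/19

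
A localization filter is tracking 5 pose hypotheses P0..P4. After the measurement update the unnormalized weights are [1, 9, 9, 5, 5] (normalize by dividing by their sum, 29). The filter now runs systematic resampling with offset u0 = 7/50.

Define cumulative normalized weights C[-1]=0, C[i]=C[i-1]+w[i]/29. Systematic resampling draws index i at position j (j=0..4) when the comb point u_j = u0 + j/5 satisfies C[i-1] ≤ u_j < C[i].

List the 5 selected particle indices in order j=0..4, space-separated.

C = [1/29, 10/29, 19/29, 24/29, 1]
j=0: u_0=7/50 ∈ [1/29, 10/29) → index 1
j=1: u_1=17/50 ∈ [1/29, 10/29) → index 1
j=2: u_2=27/50 ∈ [10/29, 19/29) → index 2
j=3: u_3=37/50 ∈ [19/29, 24/29) → index 3
j=4: u_4=47/50 ∈ [24/29, 1) → index 4

1 1 2 3 4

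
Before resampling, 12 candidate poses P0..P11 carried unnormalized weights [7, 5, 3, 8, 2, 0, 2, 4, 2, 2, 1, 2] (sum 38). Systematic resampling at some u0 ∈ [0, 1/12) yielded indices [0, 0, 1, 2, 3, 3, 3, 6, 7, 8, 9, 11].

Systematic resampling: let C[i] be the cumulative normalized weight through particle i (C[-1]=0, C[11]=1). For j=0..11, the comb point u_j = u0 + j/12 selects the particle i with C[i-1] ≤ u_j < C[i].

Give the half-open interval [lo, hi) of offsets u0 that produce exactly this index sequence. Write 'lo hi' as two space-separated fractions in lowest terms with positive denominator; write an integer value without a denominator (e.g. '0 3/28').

17/228 1/12

C = [7/38, 6/19, 15/38, 23/38, 25/38, 25/38, 27/38, 31/38, 33/38, 35/38, 18/19, 1]
j=0 picked index 0: u0 ∈ [0, 7/38)
j=1 picked index 0: u0 ∈ [-1/12, 23/228)
j=2 picked index 1: u0 ∈ [1/57, 17/114)
j=3 picked index 2: u0 ∈ [5/76, 11/76)
j=4 picked index 3: u0 ∈ [7/114, 31/114)
j=5 picked index 3: u0 ∈ [-5/228, 43/228)
j=6 picked index 3: u0 ∈ [-2/19, 2/19)
j=7 picked index 6: u0 ∈ [17/228, 29/228)
j=8 picked index 7: u0 ∈ [5/114, 17/114)
j=9 picked index 8: u0 ∈ [5/76, 9/76)
j=10 picked index 9: u0 ∈ [2/57, 5/57)
j=11 picked index 11: u0 ∈ [7/228, 1/12)
intersection: [17/228, 1/12)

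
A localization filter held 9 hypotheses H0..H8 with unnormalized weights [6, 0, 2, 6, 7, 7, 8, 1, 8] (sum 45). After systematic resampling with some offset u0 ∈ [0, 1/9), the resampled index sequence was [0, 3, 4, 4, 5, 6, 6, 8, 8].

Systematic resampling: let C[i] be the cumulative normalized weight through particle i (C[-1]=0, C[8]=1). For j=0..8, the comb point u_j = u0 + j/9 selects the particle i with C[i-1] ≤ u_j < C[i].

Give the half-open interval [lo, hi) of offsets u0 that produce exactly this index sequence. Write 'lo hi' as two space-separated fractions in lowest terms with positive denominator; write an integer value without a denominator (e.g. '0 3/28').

4/45 1/9

C = [2/15, 2/15, 8/45, 14/45, 7/15, 28/45, 4/5, 37/45, 1]
j=0 picked index 0: u0 ∈ [0, 2/15)
j=1 picked index 3: u0 ∈ [1/15, 1/5)
j=2 picked index 4: u0 ∈ [4/45, 11/45)
j=3 picked index 4: u0 ∈ [-1/45, 2/15)
j=4 picked index 5: u0 ∈ [1/45, 8/45)
j=5 picked index 6: u0 ∈ [1/15, 11/45)
j=6 picked index 6: u0 ∈ [-2/45, 2/15)
j=7 picked index 8: u0 ∈ [2/45, 2/9)
j=8 picked index 8: u0 ∈ [-1/15, 1/9)
intersection: [4/45, 1/9)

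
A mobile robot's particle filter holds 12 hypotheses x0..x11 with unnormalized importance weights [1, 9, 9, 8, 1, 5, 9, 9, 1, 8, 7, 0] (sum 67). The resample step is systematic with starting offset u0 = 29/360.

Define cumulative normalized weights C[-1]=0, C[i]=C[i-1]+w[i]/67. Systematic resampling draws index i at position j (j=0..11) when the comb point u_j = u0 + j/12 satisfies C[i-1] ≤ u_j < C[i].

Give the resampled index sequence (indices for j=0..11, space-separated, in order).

1 2 2 3 4 6 6 7 7 9 10 10

C = [1/67, 10/67, 19/67, 27/67, 28/67, 33/67, 42/67, 51/67, 52/67, 60/67, 1, 1]
j=0: u_0=29/360 ∈ [1/67, 10/67) → index 1
j=1: u_1=59/360 ∈ [10/67, 19/67) → index 2
j=2: u_2=89/360 ∈ [10/67, 19/67) → index 2
j=3: u_3=119/360 ∈ [19/67, 27/67) → index 3
j=4: u_4=149/360 ∈ [27/67, 28/67) → index 4
j=5: u_5=179/360 ∈ [33/67, 42/67) → index 6
j=6: u_6=209/360 ∈ [33/67, 42/67) → index 6
j=7: u_7=239/360 ∈ [42/67, 51/67) → index 7
j=8: u_8=269/360 ∈ [42/67, 51/67) → index 7
j=9: u_9=299/360 ∈ [52/67, 60/67) → index 9
j=10: u_10=329/360 ∈ [60/67, 1) → index 10
j=11: u_11=359/360 ∈ [60/67, 1) → index 10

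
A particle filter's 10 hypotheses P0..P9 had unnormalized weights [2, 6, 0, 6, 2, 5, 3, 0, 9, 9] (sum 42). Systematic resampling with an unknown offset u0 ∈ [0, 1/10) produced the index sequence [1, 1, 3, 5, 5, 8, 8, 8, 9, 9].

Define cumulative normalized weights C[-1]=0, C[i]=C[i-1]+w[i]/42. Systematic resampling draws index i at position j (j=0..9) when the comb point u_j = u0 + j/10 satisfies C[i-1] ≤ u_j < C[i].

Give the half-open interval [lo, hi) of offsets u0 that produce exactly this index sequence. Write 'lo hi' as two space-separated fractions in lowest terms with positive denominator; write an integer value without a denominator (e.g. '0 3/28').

17/210 3/35

C = [1/21, 4/21, 4/21, 1/3, 8/21, 1/2, 4/7, 4/7, 11/14, 1]
j=0 picked index 1: u0 ∈ [1/21, 4/21)
j=1 picked index 1: u0 ∈ [-11/210, 19/210)
j=2 picked index 3: u0 ∈ [-1/105, 2/15)
j=3 picked index 5: u0 ∈ [17/210, 1/5)
j=4 picked index 5: u0 ∈ [-2/105, 1/10)
j=5 picked index 8: u0 ∈ [1/14, 2/7)
j=6 picked index 8: u0 ∈ [-1/35, 13/70)
j=7 picked index 8: u0 ∈ [-9/70, 3/35)
j=8 picked index 9: u0 ∈ [-1/70, 1/5)
j=9 picked index 9: u0 ∈ [-4/35, 1/10)
intersection: [17/210, 3/35)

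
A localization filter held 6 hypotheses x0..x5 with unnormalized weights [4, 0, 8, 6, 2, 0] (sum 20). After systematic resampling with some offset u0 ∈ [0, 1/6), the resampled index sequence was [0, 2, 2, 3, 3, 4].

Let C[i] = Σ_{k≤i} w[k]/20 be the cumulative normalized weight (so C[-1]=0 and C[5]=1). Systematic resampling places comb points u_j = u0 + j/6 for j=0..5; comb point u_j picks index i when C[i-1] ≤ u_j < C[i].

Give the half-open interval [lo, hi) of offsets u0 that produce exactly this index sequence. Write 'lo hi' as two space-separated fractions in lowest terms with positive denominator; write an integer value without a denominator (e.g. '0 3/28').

1/10 1/6

C = [1/5, 1/5, 3/5, 9/10, 1, 1]
j=0 picked index 0: u0 ∈ [0, 1/5)
j=1 picked index 2: u0 ∈ [1/30, 13/30)
j=2 picked index 2: u0 ∈ [-2/15, 4/15)
j=3 picked index 3: u0 ∈ [1/10, 2/5)
j=4 picked index 3: u0 ∈ [-1/15, 7/30)
j=5 picked index 4: u0 ∈ [1/15, 1/6)
intersection: [1/10, 1/6)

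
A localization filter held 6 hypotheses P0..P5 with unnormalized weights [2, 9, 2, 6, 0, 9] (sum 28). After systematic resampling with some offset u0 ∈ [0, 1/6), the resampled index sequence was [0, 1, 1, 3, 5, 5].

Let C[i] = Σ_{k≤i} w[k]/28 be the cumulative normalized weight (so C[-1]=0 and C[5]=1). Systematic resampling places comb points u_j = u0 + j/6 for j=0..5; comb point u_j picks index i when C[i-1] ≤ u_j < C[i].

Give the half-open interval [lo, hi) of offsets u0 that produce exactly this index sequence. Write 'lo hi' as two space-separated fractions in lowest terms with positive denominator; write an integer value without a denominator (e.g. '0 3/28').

C = [1/14, 11/28, 13/28, 19/28, 19/28, 1]
j=0 picked index 0: u0 ∈ [0, 1/14)
j=1 picked index 1: u0 ∈ [-2/21, 19/84)
j=2 picked index 1: u0 ∈ [-11/42, 5/84)
j=3 picked index 3: u0 ∈ [-1/28, 5/28)
j=4 picked index 5: u0 ∈ [1/84, 1/3)
j=5 picked index 5: u0 ∈ [-13/84, 1/6)
intersection: [1/84, 5/84)

1/84 5/84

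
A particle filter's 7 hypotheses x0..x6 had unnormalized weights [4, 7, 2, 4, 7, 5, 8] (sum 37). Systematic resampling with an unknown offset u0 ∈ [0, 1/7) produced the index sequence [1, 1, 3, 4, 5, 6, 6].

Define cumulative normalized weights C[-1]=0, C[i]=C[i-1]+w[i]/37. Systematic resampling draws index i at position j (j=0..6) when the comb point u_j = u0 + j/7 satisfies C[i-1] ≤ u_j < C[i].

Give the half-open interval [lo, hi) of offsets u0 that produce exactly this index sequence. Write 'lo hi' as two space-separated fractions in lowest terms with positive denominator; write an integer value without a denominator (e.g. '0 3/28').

4/37 1/7

C = [4/37, 11/37, 13/37, 17/37, 24/37, 29/37, 1]
j=0 picked index 1: u0 ∈ [4/37, 11/37)
j=1 picked index 1: u0 ∈ [-9/259, 40/259)
j=2 picked index 3: u0 ∈ [17/259, 45/259)
j=3 picked index 4: u0 ∈ [8/259, 57/259)
j=4 picked index 5: u0 ∈ [20/259, 55/259)
j=5 picked index 6: u0 ∈ [18/259, 2/7)
j=6 picked index 6: u0 ∈ [-19/259, 1/7)
intersection: [4/37, 1/7)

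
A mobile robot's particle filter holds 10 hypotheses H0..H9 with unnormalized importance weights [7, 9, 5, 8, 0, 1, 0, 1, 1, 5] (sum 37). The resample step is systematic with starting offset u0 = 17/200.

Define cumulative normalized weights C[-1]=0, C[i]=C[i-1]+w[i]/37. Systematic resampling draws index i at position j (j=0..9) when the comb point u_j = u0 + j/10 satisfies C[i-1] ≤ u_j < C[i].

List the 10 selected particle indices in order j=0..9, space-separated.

0 0 1 1 2 3 3 5 9 9

C = [7/37, 16/37, 21/37, 29/37, 29/37, 30/37, 30/37, 31/37, 32/37, 1]
j=0: u_0=17/200 ∈ [0, 7/37) → index 0
j=1: u_1=37/200 ∈ [0, 7/37) → index 0
j=2: u_2=57/200 ∈ [7/37, 16/37) → index 1
j=3: u_3=77/200 ∈ [7/37, 16/37) → index 1
j=4: u_4=97/200 ∈ [16/37, 21/37) → index 2
j=5: u_5=117/200 ∈ [21/37, 29/37) → index 3
j=6: u_6=137/200 ∈ [21/37, 29/37) → index 3
j=7: u_7=157/200 ∈ [29/37, 30/37) → index 5
j=8: u_8=177/200 ∈ [32/37, 1) → index 9
j=9: u_9=197/200 ∈ [32/37, 1) → index 9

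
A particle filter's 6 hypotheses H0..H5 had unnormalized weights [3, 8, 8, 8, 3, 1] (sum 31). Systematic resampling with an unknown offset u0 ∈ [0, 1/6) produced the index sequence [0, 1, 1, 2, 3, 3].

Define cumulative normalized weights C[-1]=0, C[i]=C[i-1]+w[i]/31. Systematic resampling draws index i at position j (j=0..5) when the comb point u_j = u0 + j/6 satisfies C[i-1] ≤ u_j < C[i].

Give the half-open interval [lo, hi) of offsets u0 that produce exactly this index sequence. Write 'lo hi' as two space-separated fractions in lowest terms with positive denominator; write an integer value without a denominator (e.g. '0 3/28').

C = [3/31, 11/31, 19/31, 27/31, 30/31, 1]
j=0 picked index 0: u0 ∈ [0, 3/31)
j=1 picked index 1: u0 ∈ [-13/186, 35/186)
j=2 picked index 1: u0 ∈ [-22/93, 2/93)
j=3 picked index 2: u0 ∈ [-9/62, 7/62)
j=4 picked index 3: u0 ∈ [-5/93, 19/93)
j=5 picked index 3: u0 ∈ [-41/186, 7/186)
intersection: [0, 2/93)

0 2/93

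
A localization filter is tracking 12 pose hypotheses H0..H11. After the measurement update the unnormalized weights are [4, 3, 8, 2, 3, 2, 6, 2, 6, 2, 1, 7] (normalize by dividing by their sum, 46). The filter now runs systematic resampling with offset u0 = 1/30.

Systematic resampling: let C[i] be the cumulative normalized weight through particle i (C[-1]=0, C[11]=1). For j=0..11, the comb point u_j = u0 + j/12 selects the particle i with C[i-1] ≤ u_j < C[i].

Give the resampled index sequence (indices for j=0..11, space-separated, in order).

C = [2/23, 7/46, 15/46, 17/46, 10/23, 11/23, 14/23, 15/23, 18/23, 19/23, 39/46, 1]
j=0: u_0=1/30 ∈ [0, 2/23) → index 0
j=1: u_1=7/60 ∈ [2/23, 7/46) → index 1
j=2: u_2=1/5 ∈ [7/46, 15/46) → index 2
j=3: u_3=17/60 ∈ [7/46, 15/46) → index 2
j=4: u_4=11/30 ∈ [15/46, 17/46) → index 3
j=5: u_5=9/20 ∈ [10/23, 11/23) → index 5
j=6: u_6=8/15 ∈ [11/23, 14/23) → index 6
j=7: u_7=37/60 ∈ [14/23, 15/23) → index 7
j=8: u_8=7/10 ∈ [15/23, 18/23) → index 8
j=9: u_9=47/60 ∈ [18/23, 19/23) → index 9
j=10: u_10=13/15 ∈ [39/46, 1) → index 11
j=11: u_11=19/20 ∈ [39/46, 1) → index 11

0 1 2 2 3 5 6 7 8 9 11 11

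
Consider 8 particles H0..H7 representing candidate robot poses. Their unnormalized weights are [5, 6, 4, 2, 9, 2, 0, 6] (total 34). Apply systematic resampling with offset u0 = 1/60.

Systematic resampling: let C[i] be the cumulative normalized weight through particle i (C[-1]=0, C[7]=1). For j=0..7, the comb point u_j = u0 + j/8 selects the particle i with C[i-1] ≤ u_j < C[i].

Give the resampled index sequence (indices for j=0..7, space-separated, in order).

0 0 1 2 4 4 5 7

C = [5/34, 11/34, 15/34, 1/2, 13/17, 14/17, 14/17, 1]
j=0: u_0=1/60 ∈ [0, 5/34) → index 0
j=1: u_1=17/120 ∈ [0, 5/34) → index 0
j=2: u_2=4/15 ∈ [5/34, 11/34) → index 1
j=3: u_3=47/120 ∈ [11/34, 15/34) → index 2
j=4: u_4=31/60 ∈ [1/2, 13/17) → index 4
j=5: u_5=77/120 ∈ [1/2, 13/17) → index 4
j=6: u_6=23/30 ∈ [13/17, 14/17) → index 5
j=7: u_7=107/120 ∈ [14/17, 1) → index 7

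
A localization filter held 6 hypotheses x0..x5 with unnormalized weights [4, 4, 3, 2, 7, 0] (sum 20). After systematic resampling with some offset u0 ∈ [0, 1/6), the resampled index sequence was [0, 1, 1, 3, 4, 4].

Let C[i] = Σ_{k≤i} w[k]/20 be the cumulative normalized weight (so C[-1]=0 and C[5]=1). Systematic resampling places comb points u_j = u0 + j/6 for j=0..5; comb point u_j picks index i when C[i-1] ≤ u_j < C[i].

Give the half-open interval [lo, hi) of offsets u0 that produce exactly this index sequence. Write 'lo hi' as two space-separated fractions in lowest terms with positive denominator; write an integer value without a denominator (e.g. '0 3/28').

C = [1/5, 2/5, 11/20, 13/20, 1, 1]
j=0 picked index 0: u0 ∈ [0, 1/5)
j=1 picked index 1: u0 ∈ [1/30, 7/30)
j=2 picked index 1: u0 ∈ [-2/15, 1/15)
j=3 picked index 3: u0 ∈ [1/20, 3/20)
j=4 picked index 4: u0 ∈ [-1/60, 1/3)
j=5 picked index 4: u0 ∈ [-11/60, 1/6)
intersection: [1/20, 1/15)

1/20 1/15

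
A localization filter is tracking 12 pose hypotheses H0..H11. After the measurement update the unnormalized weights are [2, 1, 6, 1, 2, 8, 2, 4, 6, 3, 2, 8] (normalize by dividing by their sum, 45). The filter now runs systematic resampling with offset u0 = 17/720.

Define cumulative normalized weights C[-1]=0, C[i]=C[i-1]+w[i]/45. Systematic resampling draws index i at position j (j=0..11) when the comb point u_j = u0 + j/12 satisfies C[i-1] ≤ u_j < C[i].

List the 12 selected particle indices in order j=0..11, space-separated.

0 2 2 5 5 5 7 8 8 9 11 11

C = [2/45, 1/15, 1/5, 2/9, 4/15, 4/9, 22/45, 26/45, 32/45, 7/9, 37/45, 1]
j=0: u_0=17/720 ∈ [0, 2/45) → index 0
j=1: u_1=77/720 ∈ [1/15, 1/5) → index 2
j=2: u_2=137/720 ∈ [1/15, 1/5) → index 2
j=3: u_3=197/720 ∈ [4/15, 4/9) → index 5
j=4: u_4=257/720 ∈ [4/15, 4/9) → index 5
j=5: u_5=317/720 ∈ [4/15, 4/9) → index 5
j=6: u_6=377/720 ∈ [22/45, 26/45) → index 7
j=7: u_7=437/720 ∈ [26/45, 32/45) → index 8
j=8: u_8=497/720 ∈ [26/45, 32/45) → index 8
j=9: u_9=557/720 ∈ [32/45, 7/9) → index 9
j=10: u_10=617/720 ∈ [37/45, 1) → index 11
j=11: u_11=677/720 ∈ [37/45, 1) → index 11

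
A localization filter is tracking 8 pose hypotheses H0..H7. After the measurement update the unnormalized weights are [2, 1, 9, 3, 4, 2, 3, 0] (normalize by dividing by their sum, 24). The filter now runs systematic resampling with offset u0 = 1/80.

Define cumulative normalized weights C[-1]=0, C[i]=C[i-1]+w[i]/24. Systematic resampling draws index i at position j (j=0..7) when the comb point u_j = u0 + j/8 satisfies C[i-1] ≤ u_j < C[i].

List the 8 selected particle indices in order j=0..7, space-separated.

C = [1/12, 1/8, 1/2, 5/8, 19/24, 7/8, 1, 1]
j=0: u_0=1/80 ∈ [0, 1/12) → index 0
j=1: u_1=11/80 ∈ [1/8, 1/2) → index 2
j=2: u_2=21/80 ∈ [1/8, 1/2) → index 2
j=3: u_3=31/80 ∈ [1/8, 1/2) → index 2
j=4: u_4=41/80 ∈ [1/2, 5/8) → index 3
j=5: u_5=51/80 ∈ [5/8, 19/24) → index 4
j=6: u_6=61/80 ∈ [5/8, 19/24) → index 4
j=7: u_7=71/80 ∈ [7/8, 1) → index 6

0 2 2 2 3 4 4 6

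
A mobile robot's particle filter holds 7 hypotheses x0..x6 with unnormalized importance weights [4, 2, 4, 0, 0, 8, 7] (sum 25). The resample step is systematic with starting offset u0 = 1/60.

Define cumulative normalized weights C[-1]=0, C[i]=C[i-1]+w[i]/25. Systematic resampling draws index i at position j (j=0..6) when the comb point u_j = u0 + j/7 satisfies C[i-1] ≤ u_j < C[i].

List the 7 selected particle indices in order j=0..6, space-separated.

C = [4/25, 6/25, 2/5, 2/5, 2/5, 18/25, 1]
j=0: u_0=1/60 ∈ [0, 4/25) → index 0
j=1: u_1=67/420 ∈ [0, 4/25) → index 0
j=2: u_2=127/420 ∈ [6/25, 2/5) → index 2
j=3: u_3=187/420 ∈ [2/5, 18/25) → index 5
j=4: u_4=247/420 ∈ [2/5, 18/25) → index 5
j=5: u_5=307/420 ∈ [18/25, 1) → index 6
j=6: u_6=367/420 ∈ [18/25, 1) → index 6

0 0 2 5 5 6 6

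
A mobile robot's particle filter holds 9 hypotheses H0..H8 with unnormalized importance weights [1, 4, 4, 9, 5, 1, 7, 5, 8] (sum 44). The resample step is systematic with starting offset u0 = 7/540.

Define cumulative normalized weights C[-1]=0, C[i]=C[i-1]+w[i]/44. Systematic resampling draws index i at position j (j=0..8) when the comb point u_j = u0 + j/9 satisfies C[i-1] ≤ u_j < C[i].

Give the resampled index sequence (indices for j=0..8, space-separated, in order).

0 2 3 3 4 6 6 7 8

C = [1/44, 5/44, 9/44, 9/22, 23/44, 6/11, 31/44, 9/11, 1]
j=0: u_0=7/540 ∈ [0, 1/44) → index 0
j=1: u_1=67/540 ∈ [5/44, 9/44) → index 2
j=2: u_2=127/540 ∈ [9/44, 9/22) → index 3
j=3: u_3=187/540 ∈ [9/44, 9/22) → index 3
j=4: u_4=247/540 ∈ [9/22, 23/44) → index 4
j=5: u_5=307/540 ∈ [6/11, 31/44) → index 6
j=6: u_6=367/540 ∈ [6/11, 31/44) → index 6
j=7: u_7=427/540 ∈ [31/44, 9/11) → index 7
j=8: u_8=487/540 ∈ [9/11, 1) → index 8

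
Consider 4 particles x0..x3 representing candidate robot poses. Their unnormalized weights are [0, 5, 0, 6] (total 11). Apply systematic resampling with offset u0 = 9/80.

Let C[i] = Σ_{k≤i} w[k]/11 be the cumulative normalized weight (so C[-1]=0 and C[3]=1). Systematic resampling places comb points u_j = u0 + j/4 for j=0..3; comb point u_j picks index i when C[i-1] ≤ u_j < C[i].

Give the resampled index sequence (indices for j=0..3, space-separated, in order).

1 1 3 3

C = [0, 5/11, 5/11, 1]
j=0: u_0=9/80 ∈ [0, 5/11) → index 1
j=1: u_1=29/80 ∈ [0, 5/11) → index 1
j=2: u_2=49/80 ∈ [5/11, 1) → index 3
j=3: u_3=69/80 ∈ [5/11, 1) → index 3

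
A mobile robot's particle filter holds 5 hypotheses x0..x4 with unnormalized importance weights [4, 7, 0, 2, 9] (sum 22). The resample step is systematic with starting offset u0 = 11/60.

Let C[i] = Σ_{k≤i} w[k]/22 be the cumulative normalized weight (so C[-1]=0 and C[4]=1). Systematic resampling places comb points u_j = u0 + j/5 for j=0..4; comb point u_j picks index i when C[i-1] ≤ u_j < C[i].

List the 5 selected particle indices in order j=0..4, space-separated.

C = [2/11, 1/2, 1/2, 13/22, 1]
j=0: u_0=11/60 ∈ [2/11, 1/2) → index 1
j=1: u_1=23/60 ∈ [2/11, 1/2) → index 1
j=2: u_2=7/12 ∈ [1/2, 13/22) → index 3
j=3: u_3=47/60 ∈ [13/22, 1) → index 4
j=4: u_4=59/60 ∈ [13/22, 1) → index 4

1 1 3 4 4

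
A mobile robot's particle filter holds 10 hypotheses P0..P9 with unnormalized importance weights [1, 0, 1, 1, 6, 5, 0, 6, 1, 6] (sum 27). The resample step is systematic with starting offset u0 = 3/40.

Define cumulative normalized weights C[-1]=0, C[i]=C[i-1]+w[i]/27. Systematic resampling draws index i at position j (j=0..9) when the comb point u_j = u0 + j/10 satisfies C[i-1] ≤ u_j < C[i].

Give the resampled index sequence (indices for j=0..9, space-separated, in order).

3 4 4 5 5 7 7 8 9 9

C = [1/27, 1/27, 2/27, 1/9, 1/3, 14/27, 14/27, 20/27, 7/9, 1]
j=0: u_0=3/40 ∈ [2/27, 1/9) → index 3
j=1: u_1=7/40 ∈ [1/9, 1/3) → index 4
j=2: u_2=11/40 ∈ [1/9, 1/3) → index 4
j=3: u_3=3/8 ∈ [1/3, 14/27) → index 5
j=4: u_4=19/40 ∈ [1/3, 14/27) → index 5
j=5: u_5=23/40 ∈ [14/27, 20/27) → index 7
j=6: u_6=27/40 ∈ [14/27, 20/27) → index 7
j=7: u_7=31/40 ∈ [20/27, 7/9) → index 8
j=8: u_8=7/8 ∈ [7/9, 1) → index 9
j=9: u_9=39/40 ∈ [7/9, 1) → index 9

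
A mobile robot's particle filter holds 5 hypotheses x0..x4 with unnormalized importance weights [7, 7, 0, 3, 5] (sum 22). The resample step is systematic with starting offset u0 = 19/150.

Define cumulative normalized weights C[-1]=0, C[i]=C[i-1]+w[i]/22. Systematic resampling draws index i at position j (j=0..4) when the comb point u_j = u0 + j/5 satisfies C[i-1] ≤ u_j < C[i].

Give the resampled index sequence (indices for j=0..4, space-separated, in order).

C = [7/22, 7/11, 7/11, 17/22, 1]
j=0: u_0=19/150 ∈ [0, 7/22) → index 0
j=1: u_1=49/150 ∈ [7/22, 7/11) → index 1
j=2: u_2=79/150 ∈ [7/22, 7/11) → index 1
j=3: u_3=109/150 ∈ [7/11, 17/22) → index 3
j=4: u_4=139/150 ∈ [17/22, 1) → index 4

0 1 1 3 4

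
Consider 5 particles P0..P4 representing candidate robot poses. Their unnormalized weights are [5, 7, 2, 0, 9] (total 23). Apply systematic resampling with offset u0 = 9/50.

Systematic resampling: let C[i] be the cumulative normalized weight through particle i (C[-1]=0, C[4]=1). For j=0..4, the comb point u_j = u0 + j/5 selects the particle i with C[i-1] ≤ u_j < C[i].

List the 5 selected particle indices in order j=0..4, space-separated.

0 1 2 4 4

C = [5/23, 12/23, 14/23, 14/23, 1]
j=0: u_0=9/50 ∈ [0, 5/23) → index 0
j=1: u_1=19/50 ∈ [5/23, 12/23) → index 1
j=2: u_2=29/50 ∈ [12/23, 14/23) → index 2
j=3: u_3=39/50 ∈ [14/23, 1) → index 4
j=4: u_4=49/50 ∈ [14/23, 1) → index 4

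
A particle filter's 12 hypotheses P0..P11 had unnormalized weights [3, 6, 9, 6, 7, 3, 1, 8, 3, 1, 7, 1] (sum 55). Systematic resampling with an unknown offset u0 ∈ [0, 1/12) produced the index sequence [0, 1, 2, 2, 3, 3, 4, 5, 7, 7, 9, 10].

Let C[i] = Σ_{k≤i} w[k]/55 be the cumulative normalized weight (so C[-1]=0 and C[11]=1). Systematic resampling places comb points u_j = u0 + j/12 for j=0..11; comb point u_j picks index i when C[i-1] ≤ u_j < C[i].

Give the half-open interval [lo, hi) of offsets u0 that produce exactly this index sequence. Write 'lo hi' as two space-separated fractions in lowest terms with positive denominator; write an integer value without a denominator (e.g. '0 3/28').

C = [3/55, 9/55, 18/55, 24/55, 31/55, 34/55, 7/11, 43/55, 46/55, 47/55, 54/55, 1]
j=0 picked index 0: u0 ∈ [0, 3/55)
j=1 picked index 1: u0 ∈ [-19/660, 53/660)
j=2 picked index 2: u0 ∈ [-1/330, 53/330)
j=3 picked index 2: u0 ∈ [-19/220, 17/220)
j=4 picked index 3: u0 ∈ [-1/165, 17/165)
j=5 picked index 3: u0 ∈ [-59/660, 13/660)
j=6 picked index 4: u0 ∈ [-7/110, 7/110)
j=7 picked index 5: u0 ∈ [-13/660, 23/660)
j=8 picked index 7: u0 ∈ [-1/33, 19/165)
j=9 picked index 7: u0 ∈ [-5/44, 7/220)
j=10 picked index 9: u0 ∈ [1/330, 7/330)
j=11 picked index 10: u0 ∈ [-41/660, 43/660)
intersection: [1/330, 13/660)

1/330 13/660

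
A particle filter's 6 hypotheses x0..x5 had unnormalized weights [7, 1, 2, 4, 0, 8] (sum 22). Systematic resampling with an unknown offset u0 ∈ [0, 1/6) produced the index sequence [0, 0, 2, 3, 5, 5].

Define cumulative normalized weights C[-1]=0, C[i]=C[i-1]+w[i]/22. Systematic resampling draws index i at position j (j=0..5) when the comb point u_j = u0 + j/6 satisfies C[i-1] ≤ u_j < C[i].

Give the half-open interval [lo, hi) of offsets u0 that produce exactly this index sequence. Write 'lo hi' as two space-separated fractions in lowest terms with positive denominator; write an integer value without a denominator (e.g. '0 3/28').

C = [7/22, 4/11, 5/11, 7/11, 7/11, 1]
j=0 picked index 0: u0 ∈ [0, 7/22)
j=1 picked index 0: u0 ∈ [-1/6, 5/33)
j=2 picked index 2: u0 ∈ [1/33, 4/33)
j=3 picked index 3: u0 ∈ [-1/22, 3/22)
j=4 picked index 5: u0 ∈ [-1/33, 1/3)
j=5 picked index 5: u0 ∈ [-13/66, 1/6)
intersection: [1/33, 4/33)

1/33 4/33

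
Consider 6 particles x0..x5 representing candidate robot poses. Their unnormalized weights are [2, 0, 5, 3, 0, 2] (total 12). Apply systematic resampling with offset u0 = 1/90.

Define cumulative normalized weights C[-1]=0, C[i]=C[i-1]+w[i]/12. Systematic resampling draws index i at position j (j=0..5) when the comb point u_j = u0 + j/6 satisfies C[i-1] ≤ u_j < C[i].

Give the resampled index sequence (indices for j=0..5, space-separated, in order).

0 2 2 2 3 5

C = [1/6, 1/6, 7/12, 5/6, 5/6, 1]
j=0: u_0=1/90 ∈ [0, 1/6) → index 0
j=1: u_1=8/45 ∈ [1/6, 7/12) → index 2
j=2: u_2=31/90 ∈ [1/6, 7/12) → index 2
j=3: u_3=23/45 ∈ [1/6, 7/12) → index 2
j=4: u_4=61/90 ∈ [7/12, 5/6) → index 3
j=5: u_5=38/45 ∈ [5/6, 1) → index 5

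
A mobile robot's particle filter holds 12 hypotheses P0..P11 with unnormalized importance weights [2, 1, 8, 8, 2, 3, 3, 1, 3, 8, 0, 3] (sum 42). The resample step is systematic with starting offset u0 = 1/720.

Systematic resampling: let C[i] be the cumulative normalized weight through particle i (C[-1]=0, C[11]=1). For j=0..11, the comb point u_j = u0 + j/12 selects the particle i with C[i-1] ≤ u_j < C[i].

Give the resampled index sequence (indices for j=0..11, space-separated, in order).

C = [1/21, 1/14, 11/42, 19/42, 1/2, 4/7, 9/14, 2/3, 31/42, 13/14, 13/14, 1]
j=0: u_0=1/720 ∈ [0, 1/21) → index 0
j=1: u_1=61/720 ∈ [1/14, 11/42) → index 2
j=2: u_2=121/720 ∈ [1/14, 11/42) → index 2
j=3: u_3=181/720 ∈ [1/14, 11/42) → index 2
j=4: u_4=241/720 ∈ [11/42, 19/42) → index 3
j=5: u_5=301/720 ∈ [11/42, 19/42) → index 3
j=6: u_6=361/720 ∈ [1/2, 4/7) → index 5
j=7: u_7=421/720 ∈ [4/7, 9/14) → index 6
j=8: u_8=481/720 ∈ [2/3, 31/42) → index 8
j=9: u_9=541/720 ∈ [31/42, 13/14) → index 9
j=10: u_10=601/720 ∈ [31/42, 13/14) → index 9
j=11: u_11=661/720 ∈ [31/42, 13/14) → index 9

0 2 2 2 3 3 5 6 8 9 9 9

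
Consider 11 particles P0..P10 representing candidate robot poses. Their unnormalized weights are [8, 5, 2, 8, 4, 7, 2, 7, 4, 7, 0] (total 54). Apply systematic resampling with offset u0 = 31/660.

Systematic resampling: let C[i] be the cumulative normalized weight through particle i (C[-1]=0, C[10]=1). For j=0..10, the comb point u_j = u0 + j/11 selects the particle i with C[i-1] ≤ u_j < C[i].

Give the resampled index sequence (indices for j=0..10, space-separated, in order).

C = [4/27, 13/54, 5/18, 23/54, 1/2, 17/27, 2/3, 43/54, 47/54, 1, 1]
j=0: u_0=31/660 ∈ [0, 4/27) → index 0
j=1: u_1=91/660 ∈ [0, 4/27) → index 0
j=2: u_2=151/660 ∈ [4/27, 13/54) → index 1
j=3: u_3=211/660 ∈ [5/18, 23/54) → index 3
j=4: u_4=271/660 ∈ [5/18, 23/54) → index 3
j=5: u_5=331/660 ∈ [1/2, 17/27) → index 5
j=6: u_6=391/660 ∈ [1/2, 17/27) → index 5
j=7: u_7=41/60 ∈ [2/3, 43/54) → index 7
j=8: u_8=511/660 ∈ [2/3, 43/54) → index 7
j=9: u_9=571/660 ∈ [43/54, 47/54) → index 8
j=10: u_10=631/660 ∈ [47/54, 1) → index 9

0 0 1 3 3 5 5 7 7 8 9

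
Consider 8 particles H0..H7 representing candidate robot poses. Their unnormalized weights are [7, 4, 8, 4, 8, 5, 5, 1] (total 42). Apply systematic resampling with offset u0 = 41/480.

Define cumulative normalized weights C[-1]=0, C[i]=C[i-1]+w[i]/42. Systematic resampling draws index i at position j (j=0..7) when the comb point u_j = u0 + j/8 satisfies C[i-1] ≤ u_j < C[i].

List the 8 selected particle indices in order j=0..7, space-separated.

0 1 2 3 4 4 5 6

C = [1/6, 11/42, 19/42, 23/42, 31/42, 6/7, 41/42, 1]
j=0: u_0=41/480 ∈ [0, 1/6) → index 0
j=1: u_1=101/480 ∈ [1/6, 11/42) → index 1
j=2: u_2=161/480 ∈ [11/42, 19/42) → index 2
j=3: u_3=221/480 ∈ [19/42, 23/42) → index 3
j=4: u_4=281/480 ∈ [23/42, 31/42) → index 4
j=5: u_5=341/480 ∈ [23/42, 31/42) → index 4
j=6: u_6=401/480 ∈ [31/42, 6/7) → index 5
j=7: u_7=461/480 ∈ [6/7, 41/42) → index 6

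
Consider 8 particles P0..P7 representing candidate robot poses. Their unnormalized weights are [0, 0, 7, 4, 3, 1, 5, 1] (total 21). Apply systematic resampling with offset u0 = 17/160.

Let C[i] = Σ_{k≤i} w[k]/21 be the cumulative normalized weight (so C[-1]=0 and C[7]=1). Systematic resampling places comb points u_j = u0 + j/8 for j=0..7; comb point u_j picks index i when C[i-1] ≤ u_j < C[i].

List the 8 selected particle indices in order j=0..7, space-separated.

C = [0, 0, 1/3, 11/21, 2/3, 5/7, 20/21, 1]
j=0: u_0=17/160 ∈ [0, 1/3) → index 2
j=1: u_1=37/160 ∈ [0, 1/3) → index 2
j=2: u_2=57/160 ∈ [1/3, 11/21) → index 3
j=3: u_3=77/160 ∈ [1/3, 11/21) → index 3
j=4: u_4=97/160 ∈ [11/21, 2/3) → index 4
j=5: u_5=117/160 ∈ [5/7, 20/21) → index 6
j=6: u_6=137/160 ∈ [5/7, 20/21) → index 6
j=7: u_7=157/160 ∈ [20/21, 1) → index 7

2 2 3 3 4 6 6 7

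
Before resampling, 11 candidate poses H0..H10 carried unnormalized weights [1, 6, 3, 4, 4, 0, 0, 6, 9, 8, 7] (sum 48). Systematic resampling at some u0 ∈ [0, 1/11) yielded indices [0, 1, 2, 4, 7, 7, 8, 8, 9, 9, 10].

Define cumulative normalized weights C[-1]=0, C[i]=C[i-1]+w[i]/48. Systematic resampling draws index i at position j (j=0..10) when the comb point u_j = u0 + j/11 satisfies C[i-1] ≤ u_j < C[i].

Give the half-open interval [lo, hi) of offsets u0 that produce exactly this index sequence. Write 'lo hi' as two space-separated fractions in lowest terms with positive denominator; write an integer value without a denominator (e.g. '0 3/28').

C = [1/48, 7/48, 5/24, 7/24, 3/8, 3/8, 3/8, 1/2, 11/16, 41/48, 1]
j=0 picked index 0: u0 ∈ [0, 1/48)
j=1 picked index 1: u0 ∈ [-37/528, 29/528)
j=2 picked index 2: u0 ∈ [-19/528, 7/264)
j=3 picked index 4: u0 ∈ [5/264, 9/88)
j=4 picked index 7: u0 ∈ [1/88, 3/22)
j=5 picked index 7: u0 ∈ [-7/88, 1/22)
j=6 picked index 8: u0 ∈ [-1/22, 25/176)
j=7 picked index 8: u0 ∈ [-3/22, 9/176)
j=8 picked index 9: u0 ∈ [-7/176, 67/528)
j=9 picked index 9: u0 ∈ [-23/176, 19/528)
j=10 picked index 10: u0 ∈ [-29/528, 1/11)
intersection: [5/264, 1/48)

5/264 1/48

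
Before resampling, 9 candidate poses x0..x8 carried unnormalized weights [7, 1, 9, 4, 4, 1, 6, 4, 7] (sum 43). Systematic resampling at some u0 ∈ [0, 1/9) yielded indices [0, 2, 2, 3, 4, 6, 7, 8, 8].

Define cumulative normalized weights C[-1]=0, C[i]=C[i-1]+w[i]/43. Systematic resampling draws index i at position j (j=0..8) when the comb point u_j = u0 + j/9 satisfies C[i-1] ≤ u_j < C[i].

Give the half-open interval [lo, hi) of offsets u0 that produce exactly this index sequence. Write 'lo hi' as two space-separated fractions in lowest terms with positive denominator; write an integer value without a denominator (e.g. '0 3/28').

10/129 1/9

C = [7/43, 8/43, 17/43, 21/43, 25/43, 26/43, 32/43, 36/43, 1]
j=0 picked index 0: u0 ∈ [0, 7/43)
j=1 picked index 2: u0 ∈ [29/387, 110/387)
j=2 picked index 2: u0 ∈ [-14/387, 67/387)
j=3 picked index 3: u0 ∈ [8/129, 20/129)
j=4 picked index 4: u0 ∈ [17/387, 53/387)
j=5 picked index 6: u0 ∈ [19/387, 73/387)
j=6 picked index 7: u0 ∈ [10/129, 22/129)
j=7 picked index 8: u0 ∈ [23/387, 2/9)
j=8 picked index 8: u0 ∈ [-20/387, 1/9)
intersection: [10/129, 1/9)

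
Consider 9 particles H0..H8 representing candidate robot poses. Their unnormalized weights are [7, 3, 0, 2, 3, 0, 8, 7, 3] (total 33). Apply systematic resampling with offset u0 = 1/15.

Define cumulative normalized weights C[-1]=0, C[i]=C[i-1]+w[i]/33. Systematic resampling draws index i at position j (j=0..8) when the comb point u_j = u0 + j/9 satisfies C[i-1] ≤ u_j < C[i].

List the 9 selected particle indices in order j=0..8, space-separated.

C = [7/33, 10/33, 10/33, 4/11, 5/11, 5/11, 23/33, 10/11, 1]
j=0: u_0=1/15 ∈ [0, 7/33) → index 0
j=1: u_1=8/45 ∈ [0, 7/33) → index 0
j=2: u_2=13/45 ∈ [7/33, 10/33) → index 1
j=3: u_3=2/5 ∈ [4/11, 5/11) → index 4
j=4: u_4=23/45 ∈ [5/11, 23/33) → index 6
j=5: u_5=28/45 ∈ [5/11, 23/33) → index 6
j=6: u_6=11/15 ∈ [23/33, 10/11) → index 7
j=7: u_7=38/45 ∈ [23/33, 10/11) → index 7
j=8: u_8=43/45 ∈ [10/11, 1) → index 8

0 0 1 4 6 6 7 7 8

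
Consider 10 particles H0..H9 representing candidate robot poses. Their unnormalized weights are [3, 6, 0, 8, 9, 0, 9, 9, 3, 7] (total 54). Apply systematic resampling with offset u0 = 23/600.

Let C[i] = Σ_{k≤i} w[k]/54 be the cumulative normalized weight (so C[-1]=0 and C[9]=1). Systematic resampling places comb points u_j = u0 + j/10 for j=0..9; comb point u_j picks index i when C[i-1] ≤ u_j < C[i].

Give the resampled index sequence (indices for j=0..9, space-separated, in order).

C = [1/18, 1/6, 1/6, 17/54, 13/27, 13/27, 35/54, 22/27, 47/54, 1]
j=0: u_0=23/600 ∈ [0, 1/18) → index 0
j=1: u_1=83/600 ∈ [1/18, 1/6) → index 1
j=2: u_2=143/600 ∈ [1/6, 17/54) → index 3
j=3: u_3=203/600 ∈ [17/54, 13/27) → index 4
j=4: u_4=263/600 ∈ [17/54, 13/27) → index 4
j=5: u_5=323/600 ∈ [13/27, 35/54) → index 6
j=6: u_6=383/600 ∈ [13/27, 35/54) → index 6
j=7: u_7=443/600 ∈ [35/54, 22/27) → index 7
j=8: u_8=503/600 ∈ [22/27, 47/54) → index 8
j=9: u_9=563/600 ∈ [47/54, 1) → index 9

0 1 3 4 4 6 6 7 8 9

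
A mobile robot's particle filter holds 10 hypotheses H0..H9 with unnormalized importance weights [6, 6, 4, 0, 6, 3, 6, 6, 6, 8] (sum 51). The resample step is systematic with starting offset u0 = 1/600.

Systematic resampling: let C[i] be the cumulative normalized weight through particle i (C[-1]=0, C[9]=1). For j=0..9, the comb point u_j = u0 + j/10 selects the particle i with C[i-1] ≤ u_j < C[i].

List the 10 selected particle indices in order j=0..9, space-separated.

0 0 1 2 4 6 6 7 8 9

C = [2/17, 4/17, 16/51, 16/51, 22/51, 25/51, 31/51, 37/51, 43/51, 1]
j=0: u_0=1/600 ∈ [0, 2/17) → index 0
j=1: u_1=61/600 ∈ [0, 2/17) → index 0
j=2: u_2=121/600 ∈ [2/17, 4/17) → index 1
j=3: u_3=181/600 ∈ [4/17, 16/51) → index 2
j=4: u_4=241/600 ∈ [16/51, 22/51) → index 4
j=5: u_5=301/600 ∈ [25/51, 31/51) → index 6
j=6: u_6=361/600 ∈ [25/51, 31/51) → index 6
j=7: u_7=421/600 ∈ [31/51, 37/51) → index 7
j=8: u_8=481/600 ∈ [37/51, 43/51) → index 8
j=9: u_9=541/600 ∈ [43/51, 1) → index 9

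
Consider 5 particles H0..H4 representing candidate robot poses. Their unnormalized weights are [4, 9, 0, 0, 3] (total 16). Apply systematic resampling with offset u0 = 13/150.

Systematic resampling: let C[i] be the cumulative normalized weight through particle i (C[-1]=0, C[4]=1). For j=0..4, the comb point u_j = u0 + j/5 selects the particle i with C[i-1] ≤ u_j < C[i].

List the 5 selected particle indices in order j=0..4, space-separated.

0 1 1 1 4

C = [1/4, 13/16, 13/16, 13/16, 1]
j=0: u_0=13/150 ∈ [0, 1/4) → index 0
j=1: u_1=43/150 ∈ [1/4, 13/16) → index 1
j=2: u_2=73/150 ∈ [1/4, 13/16) → index 1
j=3: u_3=103/150 ∈ [1/4, 13/16) → index 1
j=4: u_4=133/150 ∈ [13/16, 1) → index 4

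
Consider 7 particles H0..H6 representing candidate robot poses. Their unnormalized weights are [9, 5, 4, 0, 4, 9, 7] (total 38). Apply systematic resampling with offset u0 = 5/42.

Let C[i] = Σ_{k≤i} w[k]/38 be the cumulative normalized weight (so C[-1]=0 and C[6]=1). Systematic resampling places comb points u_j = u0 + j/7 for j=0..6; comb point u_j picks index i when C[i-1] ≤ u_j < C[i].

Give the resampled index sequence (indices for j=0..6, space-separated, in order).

C = [9/38, 7/19, 9/19, 9/19, 11/19, 31/38, 1]
j=0: u_0=5/42 ∈ [0, 9/38) → index 0
j=1: u_1=11/42 ∈ [9/38, 7/19) → index 1
j=2: u_2=17/42 ∈ [7/19, 9/19) → index 2
j=3: u_3=23/42 ∈ [9/19, 11/19) → index 4
j=4: u_4=29/42 ∈ [11/19, 31/38) → index 5
j=5: u_5=5/6 ∈ [31/38, 1) → index 6
j=6: u_6=41/42 ∈ [31/38, 1) → index 6

0 1 2 4 5 6 6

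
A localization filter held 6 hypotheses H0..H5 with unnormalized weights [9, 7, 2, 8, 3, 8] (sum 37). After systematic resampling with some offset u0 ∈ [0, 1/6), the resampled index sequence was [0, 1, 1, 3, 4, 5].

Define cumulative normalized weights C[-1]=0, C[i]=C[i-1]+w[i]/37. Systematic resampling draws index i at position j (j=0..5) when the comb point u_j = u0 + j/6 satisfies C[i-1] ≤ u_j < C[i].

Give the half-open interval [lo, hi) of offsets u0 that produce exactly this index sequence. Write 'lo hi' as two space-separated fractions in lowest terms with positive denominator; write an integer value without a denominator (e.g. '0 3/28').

C = [9/37, 16/37, 18/37, 26/37, 29/37, 1]
j=0 picked index 0: u0 ∈ [0, 9/37)
j=1 picked index 1: u0 ∈ [17/222, 59/222)
j=2 picked index 1: u0 ∈ [-10/111, 11/111)
j=3 picked index 3: u0 ∈ [-1/74, 15/74)
j=4 picked index 4: u0 ∈ [4/111, 13/111)
j=5 picked index 5: u0 ∈ [-11/222, 1/6)
intersection: [17/222, 11/111)

17/222 11/111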